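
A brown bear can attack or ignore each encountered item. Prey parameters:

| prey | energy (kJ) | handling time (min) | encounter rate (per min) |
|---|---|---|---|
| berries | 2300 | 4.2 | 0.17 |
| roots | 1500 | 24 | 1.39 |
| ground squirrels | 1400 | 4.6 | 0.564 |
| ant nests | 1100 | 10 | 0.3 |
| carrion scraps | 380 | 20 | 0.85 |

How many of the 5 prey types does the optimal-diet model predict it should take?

2

E/h in descending order: berries 548, ground squirrels 304, ant nests 110, roots 62.5, carrion scraps 19 kJ/min. The optimal diet is the largest prefix of this list for which every included type satisfies E_i/h_i > R on the types above it.
Rate on top 1: 228.1. ground squirrels: 304 > 228.1 → include.
Rate on top 2: 274. ant nests: 110 < 274 → exclude; stop.
Optimal diet: berries, ground squirrels — 2 of 5 types.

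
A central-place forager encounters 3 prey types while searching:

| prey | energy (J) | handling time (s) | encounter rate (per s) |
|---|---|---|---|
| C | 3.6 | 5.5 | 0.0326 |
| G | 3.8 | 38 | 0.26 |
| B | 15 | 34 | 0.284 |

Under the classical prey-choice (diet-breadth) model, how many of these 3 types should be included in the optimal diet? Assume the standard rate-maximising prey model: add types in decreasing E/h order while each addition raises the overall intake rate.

Rank by E/h (J/s): C 0.655, B 0.441, G 0.1. Include each in turn until the next type's E/h falls below the running intake rate.
Rate on top 1: 0.09952. B: 0.441 > 0.09952 → include.
Rate on top 2: 0.404. G: 0.1 < 0.404 → exclude; stop.
Optimal diet: C, B — 2 of 3 types.

2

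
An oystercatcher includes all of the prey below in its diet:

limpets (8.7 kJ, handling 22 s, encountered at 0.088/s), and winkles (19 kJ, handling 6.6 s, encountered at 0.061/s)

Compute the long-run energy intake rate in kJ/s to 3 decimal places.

0.576 kJ/s

R = Σλ_iE_i / (1 + Σλ_ih_i)
Numerator: 0.088×8.7 + 0.061×19 = 1.925
Denominator: 1 + 0.088×22 + 0.061×6.6 = 3.339
R = 1.925/3.339 = 0.5765 kJ/s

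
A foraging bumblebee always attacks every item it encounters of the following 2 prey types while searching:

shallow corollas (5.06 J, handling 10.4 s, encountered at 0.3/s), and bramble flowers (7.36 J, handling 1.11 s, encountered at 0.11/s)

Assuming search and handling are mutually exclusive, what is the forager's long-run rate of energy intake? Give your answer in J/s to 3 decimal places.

Energy encountered per unit search time: 0.3×5.06 + 0.11×7.36 = 2.328 J/s.
Handling time per unit search time: 0.3×10.4 + 0.11×1.11 = 3.242.
Rate = 2.328/(1 + 3.242) = 0.5487 J/s.

0.549 J/s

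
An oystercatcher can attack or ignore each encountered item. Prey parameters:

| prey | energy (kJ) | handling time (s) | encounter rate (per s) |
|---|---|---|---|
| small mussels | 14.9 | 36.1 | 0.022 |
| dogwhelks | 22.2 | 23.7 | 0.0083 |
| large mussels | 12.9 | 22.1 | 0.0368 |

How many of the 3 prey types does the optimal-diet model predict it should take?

Rank by E/h (kJ/s): dogwhelks 0.937, large mussels 0.584, small mussels 0.413. Include each in turn until the next type's E/h falls below the running intake rate.
Rate on top 1: 0.154. large mussels: 0.584 > 0.154 → include.
Rate on top 2: 0.3279. small mussels: 0.413 > 0.3279 → include.
Optimal diet: dogwhelks, large mussels, small mussels — 3 of 3 types.

3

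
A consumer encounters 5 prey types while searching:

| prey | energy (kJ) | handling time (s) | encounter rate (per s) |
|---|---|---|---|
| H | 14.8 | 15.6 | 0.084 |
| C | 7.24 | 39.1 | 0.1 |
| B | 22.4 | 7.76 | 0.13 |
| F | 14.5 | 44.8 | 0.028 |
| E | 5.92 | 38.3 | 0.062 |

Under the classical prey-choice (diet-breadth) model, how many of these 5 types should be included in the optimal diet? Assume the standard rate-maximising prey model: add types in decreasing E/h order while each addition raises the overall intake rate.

E/h in descending order: B 2.89, H 0.949, F 0.324, C 0.185, E 0.155 kJ/s. The optimal diet is the largest prefix of this list for which every included type satisfies E_i/h_i > R on the types above it.
Rate on top 1: 1.45. H: 0.949 < 1.45 → exclude; stop.
Optimal diet: B — 1 of 5 types.

1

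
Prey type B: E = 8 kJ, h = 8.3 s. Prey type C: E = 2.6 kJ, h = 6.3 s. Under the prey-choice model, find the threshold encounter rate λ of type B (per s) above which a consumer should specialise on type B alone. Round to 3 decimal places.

0.090 per s

Drop type C once their profitability E₂/h₂ falls below the rate achievable on type B alone: E₂/h₂ = λE₁/(1 + λh₁).
Solve for λ: λE₁h₂ = E₂(1 + λh₁) → λ(E₁h₂ − E₂h₁) = E₂ → λ = E₂/(E₁h₂ − E₂h₁).
λ = 2.6/(8×6.3 − 2.6×8.3) = 2.6/28.82 = 0.09022 per s.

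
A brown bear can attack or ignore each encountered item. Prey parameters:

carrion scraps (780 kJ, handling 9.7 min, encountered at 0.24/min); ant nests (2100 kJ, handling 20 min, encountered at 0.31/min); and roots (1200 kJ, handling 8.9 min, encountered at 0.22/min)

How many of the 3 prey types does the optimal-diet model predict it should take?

2

Rank by E/h (kJ/min): roots 135, ant nests 105, carrion scraps 80.4. Include each in turn until the next type's E/h falls below the running intake rate.
Rate on top 1: 89.25. ant nests: 105 > 89.25 → include.
Rate on top 2: 99.91. carrion scraps: 80.4 < 99.91 → exclude; stop.
Optimal diet: roots, ant nests — 2 of 3 types.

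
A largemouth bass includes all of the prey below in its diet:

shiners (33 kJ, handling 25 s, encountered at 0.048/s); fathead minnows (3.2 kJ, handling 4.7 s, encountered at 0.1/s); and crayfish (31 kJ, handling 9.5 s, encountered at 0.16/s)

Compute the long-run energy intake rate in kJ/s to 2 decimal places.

1.64 kJ/s

R = Σλ_iE_i / (1 + Σλ_ih_i)
Numerator: 0.048×33 + 0.1×3.2 + 0.16×31 = 6.864
Denominator: 1 + 0.048×25 + 0.1×4.7 + 0.16×9.5 = 4.19
R = 6.864/4.19 = 1.638 kJ/s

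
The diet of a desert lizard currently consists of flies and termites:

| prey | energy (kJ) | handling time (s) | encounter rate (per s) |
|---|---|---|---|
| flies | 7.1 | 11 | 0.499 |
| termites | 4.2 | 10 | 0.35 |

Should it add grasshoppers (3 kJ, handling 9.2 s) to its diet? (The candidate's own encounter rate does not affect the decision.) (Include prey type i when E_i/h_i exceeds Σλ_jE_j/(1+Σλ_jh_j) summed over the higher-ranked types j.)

No

Intake rate on the current diet: R = (0.499×7.1 + 0.35×4.2) / (1 + 0.499×11 + 0.35×10) = 5.013/9.989 = 0.5018 kJ/s.
Profitability of grasshoppers: 3/9.2 = 0.3261 kJ/s.
Since 0.3261 < R, time spent handling grasshoppers is better spent searching.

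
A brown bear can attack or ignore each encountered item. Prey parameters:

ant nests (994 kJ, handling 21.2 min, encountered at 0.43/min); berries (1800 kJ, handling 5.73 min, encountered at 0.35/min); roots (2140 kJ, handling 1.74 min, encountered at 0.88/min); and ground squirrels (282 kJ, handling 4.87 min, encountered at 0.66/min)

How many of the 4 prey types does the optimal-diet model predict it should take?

Rank by E/h (kJ/min): roots 1.23e+03, berries 314, ground squirrels 57.9, ant nests 46.9. Include each in turn until the next type's E/h falls below the running intake rate.
Rate on top 1: 744. berries: 314 < 744 → exclude; stop.
Optimal diet: roots — 1 of 4 types.

1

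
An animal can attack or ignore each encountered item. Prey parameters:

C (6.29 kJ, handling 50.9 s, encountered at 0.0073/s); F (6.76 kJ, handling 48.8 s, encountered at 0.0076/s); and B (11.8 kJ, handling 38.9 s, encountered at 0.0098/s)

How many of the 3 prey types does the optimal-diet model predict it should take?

3

Rank by E/h (kJ/s): B 0.303, F 0.139, C 0.124. Include each in turn until the next type's E/h falls below the running intake rate.
Rate on top 1: 0.08372. F: 0.139 > 0.08372 → include.
Rate on top 2: 0.09532. C: 0.124 > 0.09532 → include.
Optimal diet: B, F, C — 3 of 3 types.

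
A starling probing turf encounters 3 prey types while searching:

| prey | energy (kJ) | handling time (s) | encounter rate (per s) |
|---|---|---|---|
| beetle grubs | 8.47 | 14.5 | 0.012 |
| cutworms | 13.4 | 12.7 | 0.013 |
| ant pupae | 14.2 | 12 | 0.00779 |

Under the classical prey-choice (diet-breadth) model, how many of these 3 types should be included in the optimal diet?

3

Rank by E/h (kJ/s): ant pupae 1.18, cutworms 1.06, beetle grubs 0.584. Include each in turn until the next type's E/h falls below the running intake rate.
Rate on top 1: 0.1012. cutworms: 1.06 > 0.1012 → include.
Rate on top 2: 0.2263. beetle grubs: 0.584 > 0.2263 → include.
Optimal diet: ant pupae, cutworms, beetle grubs — 3 of 3 types.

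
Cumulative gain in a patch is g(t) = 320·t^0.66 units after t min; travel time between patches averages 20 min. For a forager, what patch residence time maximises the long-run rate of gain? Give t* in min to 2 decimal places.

38.82 min

Maximise g(t)/(T+t): set derivative to zero → g'(t)(T+t) = g(t).
g'(t) = 0.66·320·t^-0.34. Setting 0.66·320·t^-0.34 = 320·t^0.66/(20+t) gives 0.66(20+t) = t, so 0.34·t = 0.66×20.
t* = 0.66×20/0.34 = 38.82 min.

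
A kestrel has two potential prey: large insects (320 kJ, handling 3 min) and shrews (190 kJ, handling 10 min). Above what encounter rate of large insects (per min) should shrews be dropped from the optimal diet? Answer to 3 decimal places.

At the threshold, the rate on large insects alone equals the profitability of shrews: λ·320/(1 + λ·3) = 190/10 = 19.
Rearranging, λ(320 − 19×3) = 19, so λ = 19/263 = 0.07224 per min.

0.072 per min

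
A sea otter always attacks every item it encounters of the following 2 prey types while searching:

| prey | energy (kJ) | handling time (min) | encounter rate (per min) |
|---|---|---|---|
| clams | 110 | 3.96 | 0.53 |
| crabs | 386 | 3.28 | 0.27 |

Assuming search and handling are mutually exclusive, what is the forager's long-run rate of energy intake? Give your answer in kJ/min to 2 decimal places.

40.79 kJ/min

Energy encountered per unit search time: 0.53×110 + 0.27×386 = 162.5 kJ/min.
Handling time per unit search time: 0.53×3.96 + 0.27×3.28 = 2.984.
Rate = 162.5/(1 + 2.984) = 40.79 kJ/min.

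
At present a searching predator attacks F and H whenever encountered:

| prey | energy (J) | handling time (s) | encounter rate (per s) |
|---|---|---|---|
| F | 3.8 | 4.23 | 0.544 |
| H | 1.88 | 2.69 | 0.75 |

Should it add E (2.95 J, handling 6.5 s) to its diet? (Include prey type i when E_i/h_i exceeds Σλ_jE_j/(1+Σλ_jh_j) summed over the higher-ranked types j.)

No

On F and H alone, R = ΣλE/(1+Σλh) = 3.477/5.319 = 0.6538 J/s.
E: E/h = 2.95/6.5 = 0.4538 J/s.
0.4538 < 0.6538, so adding E would lower the average — exclude it.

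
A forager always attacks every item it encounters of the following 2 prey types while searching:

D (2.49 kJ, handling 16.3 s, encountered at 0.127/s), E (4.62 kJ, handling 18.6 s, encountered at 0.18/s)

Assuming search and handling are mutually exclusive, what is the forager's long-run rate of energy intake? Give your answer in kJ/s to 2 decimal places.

0.18 kJ/s

Energy encountered per unit search time: 0.127×2.49 + 0.18×4.62 = 1.148 kJ/s.
Handling time per unit search time: 0.127×16.3 + 0.18×18.6 = 5.418.
Rate = 1.148/(1 + 5.418) = 0.1788 kJ/s.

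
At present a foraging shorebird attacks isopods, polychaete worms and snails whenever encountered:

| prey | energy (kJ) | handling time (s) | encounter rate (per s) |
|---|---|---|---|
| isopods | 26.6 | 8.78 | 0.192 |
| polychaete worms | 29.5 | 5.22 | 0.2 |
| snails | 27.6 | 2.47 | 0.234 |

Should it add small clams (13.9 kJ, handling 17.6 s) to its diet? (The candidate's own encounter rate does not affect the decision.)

On isopods, polychaete worms and snails alone, R = ΣλE/(1+Σλh) = 17.47/4.308 = 4.054 kJ/s.
Profitability of small clams: 13.9/17.6 = 0.7898 kJ/s.
Since 0.7898 < R, time spent handling small clams is better spent searching.

No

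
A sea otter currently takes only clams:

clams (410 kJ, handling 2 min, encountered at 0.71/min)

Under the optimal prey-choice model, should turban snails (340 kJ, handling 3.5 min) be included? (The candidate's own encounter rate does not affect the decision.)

On clams alone, R = ΣλE/(1+Σλh) = 291.1/2.42 = 120.3 kJ/min.
turban snails: E/h = 340/3.5 = 97.14 kJ/min.
97.14 < 120.3, so adding turban snails would lower the average — exclude it.

No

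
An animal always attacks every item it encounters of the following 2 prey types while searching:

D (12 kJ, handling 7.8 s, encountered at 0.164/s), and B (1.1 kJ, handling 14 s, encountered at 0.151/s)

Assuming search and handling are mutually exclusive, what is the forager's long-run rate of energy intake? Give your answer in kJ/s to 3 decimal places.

0.486 kJ/s

Energy encountered per unit search time: 0.164×12 + 0.151×1.1 = 2.134 kJ/s.
Handling time per unit search time: 0.164×7.8 + 0.151×14 = 3.393.
Rate = 2.134/(1 + 3.393) = 0.4858 kJ/s.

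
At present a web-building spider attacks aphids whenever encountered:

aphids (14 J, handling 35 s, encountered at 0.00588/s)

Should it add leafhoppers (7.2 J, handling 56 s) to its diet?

Intake rate on the current diet: R = (0.00588×14) / (1 + 0.00588×35) = 0.08232/1.206 = 0.06827 J/s.
Profitability of leafhoppers: 7.2/56 = 0.1286 J/s.
0.1286 > 0.06827, so adding leafhoppers raises the average — include it.

Yes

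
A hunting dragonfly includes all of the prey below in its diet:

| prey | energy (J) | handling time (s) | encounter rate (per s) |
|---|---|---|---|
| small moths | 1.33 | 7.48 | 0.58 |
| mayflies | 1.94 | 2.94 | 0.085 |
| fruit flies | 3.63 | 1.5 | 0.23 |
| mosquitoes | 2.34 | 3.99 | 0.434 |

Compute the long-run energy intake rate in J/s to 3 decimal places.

R = (0.58×1.33 + 0.085×1.94 + 0.23×3.63 + 0.434×2.34) / (1 + 0.58×7.48 + 0.085×2.94 + 0.23×1.5 + 0.434×3.99) = 2.787/7.665 = 0.3636 J/s.

0.364 J/s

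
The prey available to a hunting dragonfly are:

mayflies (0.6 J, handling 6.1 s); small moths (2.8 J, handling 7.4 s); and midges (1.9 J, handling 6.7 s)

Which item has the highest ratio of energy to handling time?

small moths

Profitability E/h (J/s): mayflies = 0.6/6.1 = 0.0984, small moths = 2.8/7.4 = 0.378, midges = 1.9/6.7 = 0.284.
Ranked: small moths > midges > mayflies.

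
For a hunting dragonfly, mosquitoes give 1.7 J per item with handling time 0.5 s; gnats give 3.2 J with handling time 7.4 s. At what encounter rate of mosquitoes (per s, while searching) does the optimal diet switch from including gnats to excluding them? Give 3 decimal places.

The zero-one rule: include gnats iff E₂/h₂ > λE₁/(1+λh₁). Equality gives the switch point.
λE₁h₂ = E₂ + λE₂h₁ ⇒ λ = E₂/(E₁h₂ − E₂h₁) = 3.2/(12.58 − 1.6) = 0.2914 per s.

0.291 per s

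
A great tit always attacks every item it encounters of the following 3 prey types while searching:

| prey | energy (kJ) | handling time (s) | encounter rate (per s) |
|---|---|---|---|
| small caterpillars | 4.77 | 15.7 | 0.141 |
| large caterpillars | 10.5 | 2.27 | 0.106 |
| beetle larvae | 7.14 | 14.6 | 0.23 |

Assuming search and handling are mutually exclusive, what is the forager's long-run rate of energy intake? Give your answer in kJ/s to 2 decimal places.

0.50 kJ/s

R = Σλ_iE_i / (1 + Σλ_ih_i)
Numerator: 0.141×4.77 + 0.106×10.5 + 0.23×7.14 = 3.428
Denominator: 1 + 0.141×15.7 + 0.106×2.27 + 0.23×14.6 = 6.812
R = 3.428/6.812 = 0.5032 kJ/s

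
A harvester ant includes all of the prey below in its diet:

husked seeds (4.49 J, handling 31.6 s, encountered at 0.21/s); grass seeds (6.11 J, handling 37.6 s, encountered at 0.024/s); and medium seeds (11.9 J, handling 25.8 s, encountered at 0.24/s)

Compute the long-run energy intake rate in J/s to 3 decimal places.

0.268 J/s

Energy encountered per unit search time: 0.21×4.49 + 0.024×6.11 + 0.24×11.9 = 3.946 J/s.
Handling time per unit search time: 0.21×31.6 + 0.024×37.6 + 0.24×25.8 = 13.73.
Rate = 3.946/(1 + 13.73) = 0.2679 J/s.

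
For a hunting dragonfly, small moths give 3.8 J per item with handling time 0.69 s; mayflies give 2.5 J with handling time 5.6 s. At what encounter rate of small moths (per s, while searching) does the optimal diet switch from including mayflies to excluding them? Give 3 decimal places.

At the threshold, the rate on small moths alone equals the profitability of mayflies: λ·3.8/(1 + λ·0.69) = 2.5/5.6 = 0.4464.
Rearranging, λ(3.8 − 0.4464×0.69) = 0.4464, so λ = 0.4464/3.492 = 0.1278 per s.

0.128 per s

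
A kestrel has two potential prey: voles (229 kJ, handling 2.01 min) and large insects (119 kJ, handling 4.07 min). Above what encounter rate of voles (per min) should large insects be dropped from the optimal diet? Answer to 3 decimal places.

0.172 per min

Drop large insects once their profitability E₂/h₂ falls below the rate achievable on voles alone: E₂/h₂ = λE₁/(1 + λh₁).
Solve for λ: λE₁h₂ = E₂(1 + λh₁) → λ(E₁h₂ − E₂h₁) = E₂ → λ = E₂/(E₁h₂ − E₂h₁).
λ = 119/(229×4.07 − 119×2.01) = 119/692.8 = 0.1718 per min.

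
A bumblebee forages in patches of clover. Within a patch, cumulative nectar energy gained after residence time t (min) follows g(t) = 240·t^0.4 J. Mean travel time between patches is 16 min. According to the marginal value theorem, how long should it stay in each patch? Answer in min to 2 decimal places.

10.67 min

Optimal t* satisfies g'(t*) = g(t*)/(T + t*).
g'(t) = 0.4·240·t^-0.6. Setting 0.4·240·t^-0.6 = 240·t^0.4/(16+t) gives 0.4(16+t) = t, so 0.60·t = 0.4×16.
t* = 0.4×16/0.60 = 10.67 min.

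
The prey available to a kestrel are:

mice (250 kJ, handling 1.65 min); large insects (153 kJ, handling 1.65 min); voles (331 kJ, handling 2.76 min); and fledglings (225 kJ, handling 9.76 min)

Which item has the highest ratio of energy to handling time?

Profitability E/h (kJ/min): mice = 250/1.65 = 152, large insects = 153/1.65 = 92.7, voles = 331/2.76 = 120, fledglings = 225/9.76 = 23.1.
Ranked: mice > voles > large insects > fledglings.

mice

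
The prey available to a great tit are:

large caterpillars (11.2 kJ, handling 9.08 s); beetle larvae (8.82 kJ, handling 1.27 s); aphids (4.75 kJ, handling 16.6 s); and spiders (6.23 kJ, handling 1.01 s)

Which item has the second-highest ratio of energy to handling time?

spiders

Profitability E/h (kJ/s): large caterpillars = 11.2/9.08 = 1.23, beetle larvae = 8.82/1.27 = 6.94, aphids = 4.75/16.6 = 0.286, spiders = 6.23/1.01 = 6.17.
Ranked: beetle larvae > spiders > large caterpillars > aphids.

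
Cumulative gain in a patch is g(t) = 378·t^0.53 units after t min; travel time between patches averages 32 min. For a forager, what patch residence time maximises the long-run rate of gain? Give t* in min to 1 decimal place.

Maximise g(t)/(T+t): set derivative to zero → g'(t)(T+t) = g(t).
g'(t) = 0.53·378·t^-0.47. Setting 0.53·378·t^-0.47 = 378·t^0.53/(32+t) gives 0.53(32+t) = t, so 0.47·t = 0.53×32.
t* = 0.53×32/0.47 = 36.09 min.

36.1 min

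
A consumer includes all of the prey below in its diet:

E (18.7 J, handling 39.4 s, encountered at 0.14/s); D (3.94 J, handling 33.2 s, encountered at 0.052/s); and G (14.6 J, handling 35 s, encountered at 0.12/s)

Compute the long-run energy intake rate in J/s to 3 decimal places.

0.368 J/s

R = Σλ_iE_i / (1 + Σλ_ih_i)
Numerator: 0.14×18.7 + 0.052×3.94 + 0.12×14.6 = 4.575
Denominator: 1 + 0.14×39.4 + 0.052×33.2 + 0.12×35 = 12.44
R = 4.575/12.44 = 0.3677 J/s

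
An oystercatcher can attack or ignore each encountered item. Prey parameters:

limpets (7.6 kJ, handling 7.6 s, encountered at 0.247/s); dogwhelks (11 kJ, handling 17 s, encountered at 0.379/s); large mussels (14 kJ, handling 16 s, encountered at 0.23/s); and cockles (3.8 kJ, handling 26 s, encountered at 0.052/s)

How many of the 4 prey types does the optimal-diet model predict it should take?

2

Rank by E/h (kJ/s): limpets 1, large mussels 0.875, dogwhelks 0.647, cockles 0.146. Include each in turn until the next type's E/h falls below the running intake rate.
Rate on top 1: 0.6524. large mussels: 0.875 > 0.6524 → include.
Rate on top 2: 0.7773. dogwhelks: 0.647 < 0.7773 → exclude; stop.
Optimal diet: limpets, large mussels — 2 of 4 types.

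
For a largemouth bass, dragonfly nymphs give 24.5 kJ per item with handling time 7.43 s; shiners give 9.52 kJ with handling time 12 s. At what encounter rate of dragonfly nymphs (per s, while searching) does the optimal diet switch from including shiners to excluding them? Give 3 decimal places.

0.043 per s

Drop shiners once their profitability E₂/h₂ falls below the rate achievable on dragonfly nymphs alone: E₂/h₂ = λE₁/(1 + λh₁).
Solve for λ: λE₁h₂ = E₂(1 + λh₁) → λ(E₁h₂ − E₂h₁) = E₂ → λ = E₂/(E₁h₂ − E₂h₁).
λ = 9.52/(24.5×12 − 9.52×7.43) = 9.52/223.3 = 0.04264 per s.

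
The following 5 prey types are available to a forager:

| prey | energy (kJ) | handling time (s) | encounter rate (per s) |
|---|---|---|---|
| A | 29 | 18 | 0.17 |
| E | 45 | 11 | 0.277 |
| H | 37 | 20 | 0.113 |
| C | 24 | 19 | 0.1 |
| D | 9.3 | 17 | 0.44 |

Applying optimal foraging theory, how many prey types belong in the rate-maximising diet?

Rank by E/h (kJ/s): E 4.09, H 1.85, A 1.61, C 1.26, D 0.547. Include each in turn until the next type's E/h falls below the running intake rate.
Rate on top 1: 3.08. H: 1.85 < 3.08 → exclude; stop.
Optimal diet: E — 1 of 5 types.

1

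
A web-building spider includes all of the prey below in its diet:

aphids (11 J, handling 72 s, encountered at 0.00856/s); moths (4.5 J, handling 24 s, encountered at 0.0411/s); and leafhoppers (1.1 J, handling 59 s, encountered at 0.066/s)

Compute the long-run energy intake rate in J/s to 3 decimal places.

0.054 J/s

Energy encountered per unit search time: 0.00856×11 + 0.0411×4.5 + 0.066×1.1 = 0.3517 J/s.
Handling time per unit search time: 0.00856×72 + 0.0411×24 + 0.066×59 = 5.497.
Rate = 0.3517/(1 + 5.497) = 0.05414 J/s.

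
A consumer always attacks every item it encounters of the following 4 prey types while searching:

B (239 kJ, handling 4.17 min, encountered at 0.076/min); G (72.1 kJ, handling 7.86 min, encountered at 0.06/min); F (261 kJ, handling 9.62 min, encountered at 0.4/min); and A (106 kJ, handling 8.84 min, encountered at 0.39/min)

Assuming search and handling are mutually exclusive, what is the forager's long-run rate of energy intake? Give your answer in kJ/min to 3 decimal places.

R = Σλ_iE_i / (1 + Σλ_ih_i)
Numerator: 0.076×239 + 0.06×72.1 + 0.4×261 + 0.39×106 = 168.2
Denominator: 1 + 0.076×4.17 + 0.06×7.86 + 0.4×9.62 + 0.39×8.84 = 9.084
R = 168.2/9.084 = 18.52 kJ/min

18.519 kJ/min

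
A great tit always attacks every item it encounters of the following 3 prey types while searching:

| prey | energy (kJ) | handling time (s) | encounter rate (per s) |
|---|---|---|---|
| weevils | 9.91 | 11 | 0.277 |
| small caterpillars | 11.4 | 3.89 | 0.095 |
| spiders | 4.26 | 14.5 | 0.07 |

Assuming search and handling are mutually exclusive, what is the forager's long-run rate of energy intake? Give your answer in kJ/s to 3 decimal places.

0.760 kJ/s

R = (0.277×9.91 + 0.095×11.4 + 0.07×4.26) / (1 + 0.277×11 + 0.095×3.89 + 0.07×14.5) = 4.126/5.432 = 0.7597 kJ/s.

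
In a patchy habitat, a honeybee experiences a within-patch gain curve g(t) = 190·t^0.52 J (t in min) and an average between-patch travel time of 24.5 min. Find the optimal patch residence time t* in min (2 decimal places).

26.54 min

Maximise g(t)/(T+t): set derivative to zero → g'(t)(T+t) = g(t).
g'(t) = 0.52·190·t^-0.48. Setting 0.52·190·t^-0.48 = 190·t^0.52/(24.5+t) gives 0.52(24.5+t) = t, so 0.48·t = 0.52×24.5.
t* = 0.52×24.5/0.48 = 26.54 min.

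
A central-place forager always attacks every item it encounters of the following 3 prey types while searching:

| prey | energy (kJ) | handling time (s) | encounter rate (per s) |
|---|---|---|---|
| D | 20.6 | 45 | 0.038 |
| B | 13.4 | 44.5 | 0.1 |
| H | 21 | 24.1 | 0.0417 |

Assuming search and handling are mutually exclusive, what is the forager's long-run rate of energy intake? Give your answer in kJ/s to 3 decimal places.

Energy encountered per unit search time: 0.038×20.6 + 0.1×13.4 + 0.0417×21 = 2.998 kJ/s.
Handling time per unit search time: 0.038×45 + 0.1×44.5 + 0.0417×24.1 = 7.165.
Rate = 2.998/(1 + 7.165) = 0.3672 kJ/s.

0.367 kJ/s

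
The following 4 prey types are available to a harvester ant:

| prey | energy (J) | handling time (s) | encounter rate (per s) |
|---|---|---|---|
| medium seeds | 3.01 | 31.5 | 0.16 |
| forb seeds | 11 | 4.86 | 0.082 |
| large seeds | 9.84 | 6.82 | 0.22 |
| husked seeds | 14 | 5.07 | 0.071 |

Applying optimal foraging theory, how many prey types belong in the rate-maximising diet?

3

Profitabilities (E/h, J/s): husked seeds 2.76, forb seeds 2.26, large seeds 1.44, medium seeds 0.0956. Add prey in this order while the next type's profitability exceeds the intake rate on those already taken.
Rate on top 1: 0.7309. forb seeds: 2.26 > 0.7309 → include.
Rate on top 2: 1.078. large seeds: 1.44 > 1.078 → include.
Rate on top 3: 1.246. medium seeds: 0.0956 < 1.246 → exclude; stop.
Optimal diet: husked seeds, forb seeds, large seeds — 3 of 4 types.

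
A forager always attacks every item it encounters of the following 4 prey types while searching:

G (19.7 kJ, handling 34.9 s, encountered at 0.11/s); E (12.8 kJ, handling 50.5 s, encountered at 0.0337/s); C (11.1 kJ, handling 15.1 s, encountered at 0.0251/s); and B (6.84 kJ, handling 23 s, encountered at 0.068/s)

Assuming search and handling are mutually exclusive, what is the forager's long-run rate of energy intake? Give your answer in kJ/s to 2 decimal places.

R = Σλ_iE_i / (1 + Σλ_ih_i)
Numerator: 0.11×19.7 + 0.0337×12.8 + 0.0251×11.1 + 0.068×6.84 = 3.342
Denominator: 1 + 0.11×34.9 + 0.0337×50.5 + 0.0251×15.1 + 0.068×23 = 8.484
R = 3.342/8.484 = 0.3939 kJ/s

0.39 kJ/s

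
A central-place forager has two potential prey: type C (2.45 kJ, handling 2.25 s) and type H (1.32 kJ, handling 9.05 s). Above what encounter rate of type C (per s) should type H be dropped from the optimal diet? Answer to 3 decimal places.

Drop type H once their profitability E₂/h₂ falls below the rate achievable on type C alone: E₂/h₂ = λE₁/(1 + λh₁).
Solve for λ: λE₁h₂ = E₂(1 + λh₁) → λ(E₁h₂ − E₂h₁) = E₂ → λ = E₂/(E₁h₂ − E₂h₁).
λ = 1.32/(2.45×9.05 − 1.32×2.25) = 1.32/19.2 = 0.06874 per s.

0.069 per s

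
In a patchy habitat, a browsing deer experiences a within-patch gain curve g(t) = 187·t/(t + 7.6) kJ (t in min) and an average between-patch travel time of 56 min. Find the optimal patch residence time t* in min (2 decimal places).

By the marginal value theorem, leave when the instantaneous gain rate g'(t) equals the habitat-wide average g(t)/(T + t).
g'(t) = 187·7.6/(t + 7.6)². Setting 187·7.6/(t+7.6)² = 187t/[(t+7.6)(56+t)] gives 7.6(56+t) = t(t+7.6), so t² = 7.6×56 = 425.6.
t* = √425.6 = 20.63 min.

20.63 min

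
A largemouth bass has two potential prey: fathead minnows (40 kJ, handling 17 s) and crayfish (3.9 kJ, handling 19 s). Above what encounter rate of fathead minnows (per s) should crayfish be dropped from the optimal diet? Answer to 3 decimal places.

0.006 per s

The zero-one rule: include crayfish iff E₂/h₂ > λE₁/(1+λh₁). Equality gives the switch point.
λE₁h₂ = E₂ + λE₂h₁ ⇒ λ = E₂/(E₁h₂ − E₂h₁) = 3.9/(760 − 66.3) = 0.005622 per s.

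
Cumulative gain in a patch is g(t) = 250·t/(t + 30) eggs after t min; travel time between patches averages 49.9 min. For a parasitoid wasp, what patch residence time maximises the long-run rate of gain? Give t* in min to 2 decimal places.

Optimal t* satisfies g'(t*) = g(t*)/(T + t*).
g'(t) = 250·30/(t + 30)². Setting 250·30/(t+30)² = 250t/[(t+30)(49.9+t)] gives 30(49.9+t) = t(t+30), so t² = 30×49.9 = 1497.
t* = √1497 = 38.69 min.

38.69 min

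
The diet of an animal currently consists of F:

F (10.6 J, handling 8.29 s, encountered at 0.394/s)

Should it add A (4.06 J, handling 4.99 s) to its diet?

No

On F alone, R = ΣλE/(1+Σλh) = 4.176/4.266 = 0.9789 J/s.
Profitability of A: 4.06/4.99 = 0.8136 J/s.
0.8136 < 0.9789, so adding A would lower the average — exclude it.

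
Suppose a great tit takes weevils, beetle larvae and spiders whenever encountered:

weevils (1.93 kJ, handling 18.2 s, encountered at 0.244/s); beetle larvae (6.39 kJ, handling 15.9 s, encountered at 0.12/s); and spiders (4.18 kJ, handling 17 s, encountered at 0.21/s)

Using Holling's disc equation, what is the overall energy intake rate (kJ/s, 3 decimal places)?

R = (0.244×1.93 + 0.12×6.39 + 0.21×4.18) / (1 + 0.244×18.2 + 0.12×15.9 + 0.21×17) = 2.116/10.92 = 0.1938 kJ/s.

0.194 kJ/s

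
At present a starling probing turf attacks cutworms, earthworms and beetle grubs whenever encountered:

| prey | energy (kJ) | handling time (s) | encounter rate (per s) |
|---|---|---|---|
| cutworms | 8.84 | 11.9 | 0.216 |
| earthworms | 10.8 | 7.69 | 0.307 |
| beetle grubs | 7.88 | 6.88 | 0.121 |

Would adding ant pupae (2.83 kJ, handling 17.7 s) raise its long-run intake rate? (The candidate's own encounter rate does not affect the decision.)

No

On cutworms, earthworms and beetle grubs alone, R = ΣλE/(1+Σλh) = 6.179/6.764 = 0.9135 kJ/s.
ant pupae: E/h = 2.83/17.7 = 0.1599 kJ/s.
Since 0.1599 < R, time spent handling ant pupae is better spent searching.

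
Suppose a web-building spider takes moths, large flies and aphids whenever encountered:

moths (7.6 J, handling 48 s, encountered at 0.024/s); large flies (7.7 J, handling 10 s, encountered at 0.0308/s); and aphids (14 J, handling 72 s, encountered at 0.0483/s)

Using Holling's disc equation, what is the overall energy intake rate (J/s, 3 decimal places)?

0.185 J/s

R = (0.024×7.6 + 0.0308×7.7 + 0.0483×14) / (1 + 0.024×48 + 0.0308×10 + 0.0483×72) = 1.096/5.938 = 0.1845 J/s.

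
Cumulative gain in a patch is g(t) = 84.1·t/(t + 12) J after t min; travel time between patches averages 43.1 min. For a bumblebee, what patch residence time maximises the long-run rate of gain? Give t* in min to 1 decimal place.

22.7 min

Optimal t* satisfies g'(t*) = g(t*)/(T + t*).
g'(t) = 84.1·12/(t + 12)². Setting 84.1·12/(t+12)² = 84.1t/[(t+12)(43.1+t)] gives 12(43.1+t) = t(t+12), so t² = 12×43.1 = 517.2.
t* = √517.2 = 22.74 min.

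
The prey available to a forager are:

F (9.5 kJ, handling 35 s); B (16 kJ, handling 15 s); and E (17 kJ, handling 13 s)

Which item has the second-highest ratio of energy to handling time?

B

In descending order of E/h:
E: 17/13 = 1.31 kJ/s
B: 16/15 = 1.07 kJ/s
F: 9.5/35 = 0.271 kJ/s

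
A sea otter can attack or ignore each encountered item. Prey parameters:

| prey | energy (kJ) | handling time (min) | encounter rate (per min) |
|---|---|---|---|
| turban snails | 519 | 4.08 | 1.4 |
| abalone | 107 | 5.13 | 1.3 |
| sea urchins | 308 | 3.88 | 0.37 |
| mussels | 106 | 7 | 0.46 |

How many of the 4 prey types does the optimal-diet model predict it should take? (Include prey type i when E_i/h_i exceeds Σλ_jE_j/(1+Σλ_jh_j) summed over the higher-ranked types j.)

1

Rank by E/h (kJ/min): turban snails 127, sea urchins 79.4, abalone 20.9, mussels 15.1. Include each in turn until the next type's E/h falls below the running intake rate.
Rate on top 1: 108.3. sea urchins: 79.4 < 108.3 → exclude; stop.
Optimal diet: turban snails — 1 of 4 types.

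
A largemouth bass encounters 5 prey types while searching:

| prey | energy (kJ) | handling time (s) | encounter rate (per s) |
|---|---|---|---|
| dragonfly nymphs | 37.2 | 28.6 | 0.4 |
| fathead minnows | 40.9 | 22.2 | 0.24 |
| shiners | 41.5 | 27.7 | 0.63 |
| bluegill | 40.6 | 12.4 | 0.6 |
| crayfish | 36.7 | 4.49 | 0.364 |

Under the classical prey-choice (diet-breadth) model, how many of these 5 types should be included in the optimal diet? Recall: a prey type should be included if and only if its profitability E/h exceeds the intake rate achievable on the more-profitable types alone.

1

Rank by E/h (kJ/s): crayfish 8.17, bluegill 3.27, fathead minnows 1.84, shiners 1.5, dragonfly nymphs 1.3. Include each in turn until the next type's E/h falls below the running intake rate.
Rate on top 1: 5.071. bluegill: 3.27 < 5.071 → exclude; stop.
Optimal diet: crayfish — 1 of 5 types.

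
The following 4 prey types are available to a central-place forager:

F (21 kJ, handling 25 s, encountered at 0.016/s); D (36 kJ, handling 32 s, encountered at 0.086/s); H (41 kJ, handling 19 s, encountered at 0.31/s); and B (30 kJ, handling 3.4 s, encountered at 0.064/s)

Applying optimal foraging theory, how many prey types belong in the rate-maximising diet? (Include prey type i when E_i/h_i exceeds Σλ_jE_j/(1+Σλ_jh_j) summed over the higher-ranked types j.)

E/h in descending order: B 8.82, H 2.16, D 1.12, F 0.84 kJ/s. The optimal diet is the largest prefix of this list for which every included type satisfies E_i/h_i > R on the types above it.
Rate on top 1: 1.577. H: 2.16 > 1.577 → include.
Rate on top 2: 2.058. D: 1.12 < 2.058 → exclude; stop.
Optimal diet: B, H — 2 of 4 types.

2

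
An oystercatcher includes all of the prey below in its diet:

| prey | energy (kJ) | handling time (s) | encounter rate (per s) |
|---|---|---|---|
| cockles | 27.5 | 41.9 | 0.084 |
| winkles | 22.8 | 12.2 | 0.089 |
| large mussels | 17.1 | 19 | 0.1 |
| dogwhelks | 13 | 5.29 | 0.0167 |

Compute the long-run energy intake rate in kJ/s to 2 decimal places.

0.83 kJ/s

R = Σλ_iE_i / (1 + Σλ_ih_i)
Numerator: 0.084×27.5 + 0.089×22.8 + 0.1×17.1 + 0.0167×13 = 6.266
Denominator: 1 + 0.084×41.9 + 0.089×12.2 + 0.1×19 + 0.0167×5.29 = 7.594
R = 6.266/7.594 = 0.8252 kJ/s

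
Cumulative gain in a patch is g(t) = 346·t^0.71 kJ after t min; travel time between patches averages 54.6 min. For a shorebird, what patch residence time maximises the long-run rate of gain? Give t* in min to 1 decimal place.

Maximise g(t)/(T+t): set derivative to zero → g'(t)(T+t) = g(t).
g'(t) = 0.71·346·t^-0.29. Setting 0.71·346·t^-0.29 = 346·t^0.71/(54.6+t) gives 0.71(54.6+t) = t, so 0.29·t = 0.71×54.6.
t* = 0.71×54.6/0.29 = 133.7 min.

133.7 min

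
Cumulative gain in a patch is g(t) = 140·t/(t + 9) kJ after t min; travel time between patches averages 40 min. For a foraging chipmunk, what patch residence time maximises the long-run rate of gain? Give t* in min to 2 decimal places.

By the marginal value theorem, leave when the instantaneous gain rate g'(t) equals the habitat-wide average g(t)/(T + t).
g'(t) = 140·9/(t + 9)². Setting 140·9/(t+9)² = 140t/[(t+9)(40+t)] gives 9(40+t) = t(t+9), so t² = 9×40 = 360.
t* = √360 = 18.97 min.

18.97 min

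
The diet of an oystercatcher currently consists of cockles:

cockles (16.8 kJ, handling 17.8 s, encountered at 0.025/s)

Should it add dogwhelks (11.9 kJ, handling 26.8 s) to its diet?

On cockles alone, R = ΣλE/(1+Σλh) = 0.42/1.445 = 0.2907 kJ/s.
dogwhelks: E/h = 11.9/26.8 = 0.444 kJ/s.
Since 0.444 > R, including dogwhelks increases the long-run rate.

Yes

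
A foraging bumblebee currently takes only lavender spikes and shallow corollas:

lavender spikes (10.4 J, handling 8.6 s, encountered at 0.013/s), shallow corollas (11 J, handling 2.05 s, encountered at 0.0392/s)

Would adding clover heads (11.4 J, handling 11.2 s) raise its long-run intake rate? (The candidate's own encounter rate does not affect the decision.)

On lavender spikes and shallow corollas alone, R = ΣλE/(1+Σλh) = 0.5664/1.192 = 0.4751 J/s.
Profitability of clover heads: 11.4/11.2 = 1.018 J/s.
1.018 > 0.4751, so adding clover heads raises the average — include it.

Yes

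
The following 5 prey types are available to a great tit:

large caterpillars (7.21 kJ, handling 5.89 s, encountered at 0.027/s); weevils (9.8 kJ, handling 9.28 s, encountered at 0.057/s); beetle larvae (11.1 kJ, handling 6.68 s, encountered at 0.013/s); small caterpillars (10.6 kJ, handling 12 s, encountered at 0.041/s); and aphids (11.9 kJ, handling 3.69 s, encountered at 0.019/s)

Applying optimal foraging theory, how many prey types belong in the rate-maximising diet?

5

Profitabilities (E/h, kJ/s): aphids 3.22, beetle larvae 1.66, large caterpillars 1.22, weevils 1.06, small caterpillars 0.883. Add prey in this order while the next type's profitability exceeds the intake rate on those already taken.
Rate on top 1: 0.2113. beetle larvae: 1.66 > 0.2113 → include.
Rate on top 2: 0.3202. large caterpillars: 1.22 > 0.3202 → include.
Rate on top 3: 0.4294. weevils: 1.06 > 0.4294 → include.
Rate on top 4: 0.6091. small caterpillars: 0.883 > 0.6091 → include.
Optimal diet: aphids, beetle larvae, large caterpillars, weevils, small caterpillars — 5 of 5 types.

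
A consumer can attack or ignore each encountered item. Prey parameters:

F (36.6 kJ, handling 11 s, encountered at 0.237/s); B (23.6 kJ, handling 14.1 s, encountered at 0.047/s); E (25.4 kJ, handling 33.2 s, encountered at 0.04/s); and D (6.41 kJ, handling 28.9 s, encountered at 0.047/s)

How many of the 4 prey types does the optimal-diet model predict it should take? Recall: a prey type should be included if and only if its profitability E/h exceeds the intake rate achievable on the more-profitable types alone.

Profitabilities (E/h, kJ/s): F 3.33, B 1.67, E 0.765, D 0.222. Add prey in this order while the next type's profitability exceeds the intake rate on those already taken.
Rate on top 1: 2.405. B: 1.67 < 2.405 → exclude; stop.
Optimal diet: F — 1 of 4 types.

1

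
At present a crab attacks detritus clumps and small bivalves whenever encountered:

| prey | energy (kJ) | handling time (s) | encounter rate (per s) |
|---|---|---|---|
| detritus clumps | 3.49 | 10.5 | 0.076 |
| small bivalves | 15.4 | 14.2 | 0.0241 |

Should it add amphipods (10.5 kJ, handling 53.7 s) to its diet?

No

Intake rate on the current diet: R = (0.076×3.49 + 0.0241×15.4) / (1 + 0.076×10.5 + 0.0241×14.2) = 0.6364/2.14 = 0.2973 kJ/s.
Profitability of amphipods: 10.5/53.7 = 0.1955 kJ/s.
0.1955 < 0.2973, so adding amphipods would lower the average — exclude it.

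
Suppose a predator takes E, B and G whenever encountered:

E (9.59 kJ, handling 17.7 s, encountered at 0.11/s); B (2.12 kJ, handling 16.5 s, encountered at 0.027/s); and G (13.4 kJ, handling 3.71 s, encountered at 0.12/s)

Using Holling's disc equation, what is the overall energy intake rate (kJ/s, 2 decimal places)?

0.71 kJ/s

R = (0.11×9.59 + 0.027×2.12 + 0.12×13.4) / (1 + 0.11×17.7 + 0.027×16.5 + 0.12×3.71) = 2.72/3.838 = 0.7088 kJ/s.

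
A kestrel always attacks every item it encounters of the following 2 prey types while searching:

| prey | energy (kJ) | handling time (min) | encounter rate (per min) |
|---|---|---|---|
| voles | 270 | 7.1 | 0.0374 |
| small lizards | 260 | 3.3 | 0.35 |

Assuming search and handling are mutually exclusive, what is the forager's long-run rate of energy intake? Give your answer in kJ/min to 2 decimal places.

R = (0.0374×270 + 0.35×260) / (1 + 0.0374×7.1 + 0.35×3.3) = 101.1/2.421 = 41.77 kJ/min.

41.77 kJ/min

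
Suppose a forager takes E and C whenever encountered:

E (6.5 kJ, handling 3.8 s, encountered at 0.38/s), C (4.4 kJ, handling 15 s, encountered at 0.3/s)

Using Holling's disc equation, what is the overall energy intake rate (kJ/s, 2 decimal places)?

0.55 kJ/s

R = (0.38×6.5 + 0.3×4.4) / (1 + 0.38×3.8 + 0.3×15) = 3.79/6.944 = 0.5458 kJ/s.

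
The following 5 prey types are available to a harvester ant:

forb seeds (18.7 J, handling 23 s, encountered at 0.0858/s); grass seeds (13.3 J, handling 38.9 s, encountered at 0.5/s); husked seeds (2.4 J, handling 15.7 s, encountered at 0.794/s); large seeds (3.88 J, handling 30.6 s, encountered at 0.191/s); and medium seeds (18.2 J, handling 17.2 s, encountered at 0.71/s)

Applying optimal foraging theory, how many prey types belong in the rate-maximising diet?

Profitabilities (E/h, J/s): medium seeds 1.06, forb seeds 0.813, grass seeds 0.342, husked seeds 0.153, large seeds 0.127. Add prey in this order while the next type's profitability exceeds the intake rate on those already taken.
Rate on top 1: 0.9781. forb seeds: 0.813 < 0.9781 → exclude; stop.
Optimal diet: medium seeds — 1 of 5 types.

1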